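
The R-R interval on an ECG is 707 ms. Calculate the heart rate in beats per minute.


HR = 60 / RR_interval(s)
RR = 707 ms = 0.707 s
HR = 60 / 0.707 = 84.87 bpm


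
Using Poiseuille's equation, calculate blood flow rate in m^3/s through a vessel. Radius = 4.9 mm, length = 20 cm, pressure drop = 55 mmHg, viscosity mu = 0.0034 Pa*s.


Q = pi*r^4*dP / (8*mu*L)
r = 0.0049 m, L = 0.2 m
dP = 55 mmHg = 7332.71 Pa
Q = 0.002441 m^3/s


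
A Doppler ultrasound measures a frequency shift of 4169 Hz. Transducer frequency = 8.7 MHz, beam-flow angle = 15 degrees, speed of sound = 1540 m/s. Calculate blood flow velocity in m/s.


v = fd * c / (2 * f0 * cos(theta))
v = 4169 * 1540 / (2 * 8.7000e+06 * cos(15))
v = 0.382 m/s


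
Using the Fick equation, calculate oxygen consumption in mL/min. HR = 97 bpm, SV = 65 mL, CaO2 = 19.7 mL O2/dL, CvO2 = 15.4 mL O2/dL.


CO = HR*SV = 97*65/1000 = 6.305 L/min
a-v O2 diff = 19.7 - 15.4 = 4.3 mL/dL
VO2 = CO * (CaO2-CvO2) * 10 dL/L
VO2 = 6.305 * 4.3 * 10
VO2 = 271.1 mL/min


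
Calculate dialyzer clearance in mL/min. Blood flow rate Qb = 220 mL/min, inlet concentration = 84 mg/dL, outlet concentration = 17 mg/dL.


K = Qb * (Cb_in - Cb_out) / Cb_in
K = 220 * (84 - 17) / 84
K = 175.5 mL/min


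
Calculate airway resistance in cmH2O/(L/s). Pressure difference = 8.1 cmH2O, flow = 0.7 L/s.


R = dP / flow
R = 8.1 / 0.7
R = 11.57 cmH2O/(L/s)


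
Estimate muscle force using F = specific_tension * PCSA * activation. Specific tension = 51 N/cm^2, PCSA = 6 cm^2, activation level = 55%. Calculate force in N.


F = sigma * PCSA * activation
F = 51 * 6 * 0.55
F = 168.3 N


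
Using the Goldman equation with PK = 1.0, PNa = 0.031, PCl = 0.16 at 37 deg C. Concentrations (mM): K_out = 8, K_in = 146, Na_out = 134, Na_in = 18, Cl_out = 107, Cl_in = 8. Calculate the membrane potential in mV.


Vm = (RT/F)*ln((PK*Ko + PNa*Nao + PCl*Cli)/(PK*Ki + PNa*Nai + PCl*Clo))
Numer = 13.434, Denom = 163.678
Vm = -66.82 mV


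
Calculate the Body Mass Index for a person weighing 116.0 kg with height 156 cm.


BMI = weight / height^2
height = 156 cm = 1.56 m
BMI = 116.0 / 1.56^2
BMI = 47.67 kg/m^2


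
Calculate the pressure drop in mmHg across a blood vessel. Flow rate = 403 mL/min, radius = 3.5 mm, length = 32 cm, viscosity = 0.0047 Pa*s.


dP = 8*mu*L*Q / (pi*r^4)
Q = 403 mL/min = 6.71667e-06 m^3/s
dP = 171.423 Pa = 171.423 / 133.322 mmHg = 1.286 mmHg


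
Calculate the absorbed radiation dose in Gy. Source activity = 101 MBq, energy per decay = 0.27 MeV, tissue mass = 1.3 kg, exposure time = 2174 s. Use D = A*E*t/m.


A = 101 MBq = 1.0100e+08 Bq
E = 0.27 MeV = 4.3254e-14 J
D = A*E*t/m = 1.0100e+08*4.3254e-14*2174/1.3
D = 0.007306 Gy


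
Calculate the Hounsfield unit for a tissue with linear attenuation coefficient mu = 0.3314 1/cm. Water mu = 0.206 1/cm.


HU = ((mu_tissue - mu_water) / mu_water) * 1000
HU = ((0.3314 - 0.206) / 0.206) * 1000
HU = 608.7


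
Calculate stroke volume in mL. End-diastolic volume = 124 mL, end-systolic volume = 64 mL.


SV = EDV - ESV
SV = 124 - 64
SV = 60 mL


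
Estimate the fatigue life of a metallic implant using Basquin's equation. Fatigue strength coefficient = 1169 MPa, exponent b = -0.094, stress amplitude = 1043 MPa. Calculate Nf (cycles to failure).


sigma_a = sigma_f' * (2Nf)^b
2Nf = (sigma_a/sigma_f')^(1/b)
2Nf = (1043/1169)^(1/-0.094)
2Nf = 3.364473
Nf = 1.682


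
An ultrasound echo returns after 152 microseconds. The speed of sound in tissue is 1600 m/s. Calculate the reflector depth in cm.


depth = c * t / 2
t = 152 us = 1.5200e-04 s
depth = 1600 * 1.5200e-04 / 2
depth = 0.1216 m = 12.16 cm


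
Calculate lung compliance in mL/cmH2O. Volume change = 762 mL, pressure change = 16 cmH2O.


C = dV / dP
C = 762 / 16
C = 47.62 mL/cmH2O


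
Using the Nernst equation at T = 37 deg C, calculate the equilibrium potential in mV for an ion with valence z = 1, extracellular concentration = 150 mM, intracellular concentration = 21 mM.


E = (RT/(zF)) * ln(C_out/C_in)
T = 37 + 273.15 = 310.15 K
E = (8.314 * 310.15 / (1 * 96485)) * ln(150/21)
E = 52.54 mV


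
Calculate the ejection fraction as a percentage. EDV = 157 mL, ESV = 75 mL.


SV = EDV - ESV = 157 - 75 = 82 mL
EF = SV/EDV * 100 = 82/157 * 100
EF = 52.23%


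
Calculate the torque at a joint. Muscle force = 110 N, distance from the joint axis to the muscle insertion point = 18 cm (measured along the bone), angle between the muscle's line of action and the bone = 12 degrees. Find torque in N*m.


Torque = F * d * sin(theta)   (moment arm = d*sin(theta))
d = 18 cm = 0.18 m
Torque = 110 * 0.18 * sin(12)
Torque = 4.117 N*m


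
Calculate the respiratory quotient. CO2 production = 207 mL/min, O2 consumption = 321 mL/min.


RQ = VCO2 / VO2
RQ = 207 / 321
RQ = 0.6449


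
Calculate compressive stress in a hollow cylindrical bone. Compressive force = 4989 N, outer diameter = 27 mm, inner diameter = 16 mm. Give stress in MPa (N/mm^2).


A = pi*(r_o^2 - r_i^2)
r_o = 13.5 mm, r_i = 8 mm
A = 371.493 mm^2
sigma = F/A = 4989 / 371.493
sigma = 13.43 MPa


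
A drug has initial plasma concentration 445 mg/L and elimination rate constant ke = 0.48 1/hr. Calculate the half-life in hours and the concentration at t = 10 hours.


t_half = ln(2) / ke = 0.693147 / 0.48 = 1.444 hr
C(t) = C0 * exp(-ke*t) = 445 * exp(-0.48*10)
C(10) = 3.662 mg/L


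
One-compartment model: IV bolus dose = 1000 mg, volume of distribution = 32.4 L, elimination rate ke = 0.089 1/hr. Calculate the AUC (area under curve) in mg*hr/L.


C0 = Dose/Vd = 1000/32.4 = 30.8642 mg/L
AUC = C0/ke = 30.8642/0.089
AUC = 346.8 mg*hr/L


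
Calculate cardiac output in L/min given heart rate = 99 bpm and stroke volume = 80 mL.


CO = HR * SV
CO = 99 * 80 / 1000
CO = 7.92 L/min


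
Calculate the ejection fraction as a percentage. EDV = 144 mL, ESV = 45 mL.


SV = EDV - ESV = 144 - 45 = 99 mL
EF = SV/EDV * 100 = 99/144 * 100
EF = 68.75%


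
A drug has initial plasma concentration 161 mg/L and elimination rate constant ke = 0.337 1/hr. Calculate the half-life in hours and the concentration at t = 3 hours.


t_half = ln(2) / ke = 0.693147 / 0.337 = 2.057 hr
C(t) = C0 * exp(-ke*t) = 161 * exp(-0.337*3)
C(3) = 58.58 mg/L


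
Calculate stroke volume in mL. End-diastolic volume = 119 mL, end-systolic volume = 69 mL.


SV = EDV - ESV
SV = 119 - 69
SV = 50 mL


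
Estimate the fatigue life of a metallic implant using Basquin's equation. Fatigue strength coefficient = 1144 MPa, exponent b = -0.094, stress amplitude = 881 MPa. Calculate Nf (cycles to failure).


sigma_a = sigma_f' * (2Nf)^b
2Nf = (sigma_a/sigma_f')^(1/b)
2Nf = (881/1144)^(1/-0.094)
2Nf = 16.103346
Nf = 8.052


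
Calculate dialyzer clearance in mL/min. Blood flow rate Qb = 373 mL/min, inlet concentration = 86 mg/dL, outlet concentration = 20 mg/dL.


K = Qb * (Cb_in - Cb_out) / Cb_in
K = 373 * (86 - 20) / 86
K = 286.3 mL/min


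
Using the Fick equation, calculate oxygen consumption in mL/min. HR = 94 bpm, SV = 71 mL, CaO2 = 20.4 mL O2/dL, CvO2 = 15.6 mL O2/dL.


CO = HR*SV = 94*71/1000 = 6.674 L/min
a-v O2 diff = 20.4 - 15.6 = 4.8 mL/dL
VO2 = CO * (CaO2-CvO2) * 10 dL/L
VO2 = 6.674 * 4.8 * 10
VO2 = 320.4 mL/min


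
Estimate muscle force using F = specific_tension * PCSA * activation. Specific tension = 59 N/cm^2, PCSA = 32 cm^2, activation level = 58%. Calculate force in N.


F = sigma * PCSA * activation
F = 59 * 32 * 0.58
F = 1095 N


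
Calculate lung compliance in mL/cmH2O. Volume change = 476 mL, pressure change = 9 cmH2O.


C = dV / dP
C = 476 / 9
C = 52.89 mL/cmH2O


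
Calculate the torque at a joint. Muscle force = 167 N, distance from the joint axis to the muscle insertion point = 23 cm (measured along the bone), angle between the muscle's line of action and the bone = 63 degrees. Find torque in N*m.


Torque = F * d * sin(theta)   (moment arm = d*sin(theta))
d = 23 cm = 0.23 m
Torque = 167 * 0.23 * sin(63)
Torque = 34.22 N*m


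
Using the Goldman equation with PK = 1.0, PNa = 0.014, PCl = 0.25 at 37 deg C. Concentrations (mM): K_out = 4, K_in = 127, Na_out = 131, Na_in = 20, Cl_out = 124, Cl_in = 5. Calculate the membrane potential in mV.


Vm = (RT/F)*ln((PK*Ko + PNa*Nao + PCl*Cli)/(PK*Ki + PNa*Nai + PCl*Clo))
Numer = 7.084, Denom = 158.28
Vm = -83.02 mV


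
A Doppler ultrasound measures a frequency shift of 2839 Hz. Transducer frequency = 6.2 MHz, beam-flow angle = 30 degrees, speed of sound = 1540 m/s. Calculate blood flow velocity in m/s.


v = fd * c / (2 * f0 * cos(theta))
v = 2839 * 1540 / (2 * 6.2000e+06 * cos(30))
v = 0.4071 m/s


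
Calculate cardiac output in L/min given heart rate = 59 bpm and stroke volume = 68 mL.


CO = HR * SV
CO = 59 * 68 / 1000
CO = 4.012 L/min


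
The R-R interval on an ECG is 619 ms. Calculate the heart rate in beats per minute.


HR = 60 / RR_interval(s)
RR = 619 ms = 0.619 s
HR = 60 / 0.619 = 96.93 bpm


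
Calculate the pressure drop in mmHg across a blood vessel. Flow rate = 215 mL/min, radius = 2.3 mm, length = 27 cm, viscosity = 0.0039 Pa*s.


dP = 8*mu*L*Q / (pi*r^4)
Q = 215 mL/min = 3.58333e-06 m^3/s
dP = 343.355 Pa = 343.355 / 133.322 mmHg = 2.575 mmHg


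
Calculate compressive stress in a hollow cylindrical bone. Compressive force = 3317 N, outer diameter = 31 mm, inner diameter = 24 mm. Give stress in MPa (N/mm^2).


A = pi*(r_o^2 - r_i^2)
r_o = 15.5 mm, r_i = 12 mm
A = 302.378 mm^2
sigma = F/A = 3317 / 302.378
sigma = 10.97 MPa


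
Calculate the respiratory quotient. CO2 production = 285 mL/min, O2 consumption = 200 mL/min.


RQ = VCO2 / VO2
RQ = 285 / 200
RQ = 1.425


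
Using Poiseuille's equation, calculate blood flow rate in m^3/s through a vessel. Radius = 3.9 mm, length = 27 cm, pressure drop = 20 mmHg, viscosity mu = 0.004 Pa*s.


Q = pi*r^4*dP / (8*mu*L)
r = 0.0039 m, L = 0.27 m
dP = 20 mmHg = 2666.44 Pa
Q = 2.2430e-04 m^3/s


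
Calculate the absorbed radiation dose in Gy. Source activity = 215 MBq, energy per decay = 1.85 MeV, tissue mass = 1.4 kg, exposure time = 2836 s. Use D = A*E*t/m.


A = 215 MBq = 2.1500e+08 Bq
E = 1.85 MeV = 2.9637e-13 J
D = A*E*t/m = 2.1500e+08*2.9637e-13*2836/1.4
D = 0.1291 Gy


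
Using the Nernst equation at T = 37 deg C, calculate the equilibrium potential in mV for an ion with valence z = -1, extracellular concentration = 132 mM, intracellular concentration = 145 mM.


E = (RT/(zF)) * ln(C_out/C_in)
T = 37 + 273.15 = 310.15 K
E = (8.314 * 310.15 / (-1 * 96485)) * ln(132/145)
E = 2.51 mV


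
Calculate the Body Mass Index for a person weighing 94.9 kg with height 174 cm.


BMI = weight / height^2
height = 174 cm = 1.74 m
BMI = 94.9 / 1.74^2
BMI = 31.34 kg/m^2


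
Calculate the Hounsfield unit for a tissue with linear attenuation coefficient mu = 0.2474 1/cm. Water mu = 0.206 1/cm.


HU = ((mu_tissue - mu_water) / mu_water) * 1000
HU = ((0.2474 - 0.206) / 0.206) * 1000
HU = 201


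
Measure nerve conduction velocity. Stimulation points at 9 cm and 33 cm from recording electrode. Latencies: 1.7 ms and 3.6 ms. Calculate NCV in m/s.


Distance = (33 - 9) / 100 = 0.24 m
dt = (3.6 - 1.7) / 1000 = 0.0019 s
NCV = dist / dt = 126.3 m/s


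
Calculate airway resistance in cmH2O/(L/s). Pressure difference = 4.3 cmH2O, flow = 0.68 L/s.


R = dP / flow
R = 4.3 / 0.68
R = 6.324 cmH2O/(L/s)


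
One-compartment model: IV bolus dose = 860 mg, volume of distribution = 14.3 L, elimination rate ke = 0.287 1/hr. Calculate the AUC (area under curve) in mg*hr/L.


C0 = Dose/Vd = 860/14.3 = 60.1399 mg/L
AUC = C0/ke = 60.1399/0.287
AUC = 209.5 mg*hr/L


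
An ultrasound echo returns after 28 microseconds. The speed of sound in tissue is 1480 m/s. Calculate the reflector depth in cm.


depth = c * t / 2
t = 28 us = 2.8000e-05 s
depth = 1480 * 2.8000e-05 / 2
depth = 0.02072 m = 2.072 cm


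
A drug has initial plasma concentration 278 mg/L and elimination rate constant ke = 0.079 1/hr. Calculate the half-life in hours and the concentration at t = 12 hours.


t_half = ln(2) / ke = 0.693147 / 0.079 = 8.774 hr
C(t) = C0 * exp(-ke*t) = 278 * exp(-0.079*12)
C(12) = 107.7 mg/L


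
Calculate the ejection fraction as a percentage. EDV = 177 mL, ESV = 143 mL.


SV = EDV - ESV = 177 - 143 = 34 mL
EF = SV/EDV * 100 = 34/177 * 100
EF = 19.21%


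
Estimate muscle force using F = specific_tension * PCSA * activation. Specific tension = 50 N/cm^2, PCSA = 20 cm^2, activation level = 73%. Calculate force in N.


F = sigma * PCSA * activation
F = 50 * 20 * 0.73
F = 730 N


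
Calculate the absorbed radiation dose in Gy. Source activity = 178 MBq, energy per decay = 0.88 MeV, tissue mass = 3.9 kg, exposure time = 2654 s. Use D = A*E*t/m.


A = 178 MBq = 1.7800e+08 Bq
E = 0.88 MeV = 1.40976e-13 J
D = A*E*t/m = 1.7800e+08*1.40976e-13*2654/3.9
D = 0.01708 Gy


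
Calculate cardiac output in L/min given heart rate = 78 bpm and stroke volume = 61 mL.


CO = HR * SV
CO = 78 * 61 / 1000
CO = 4.758 L/min


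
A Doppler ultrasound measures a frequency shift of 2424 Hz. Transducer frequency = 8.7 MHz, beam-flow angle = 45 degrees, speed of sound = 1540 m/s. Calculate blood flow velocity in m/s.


v = fd * c / (2 * f0 * cos(theta))
v = 2424 * 1540 / (2 * 8.7000e+06 * cos(45))
v = 0.3034 m/s


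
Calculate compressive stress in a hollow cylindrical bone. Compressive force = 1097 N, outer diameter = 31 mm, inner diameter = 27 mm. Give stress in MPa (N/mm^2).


A = pi*(r_o^2 - r_i^2)
r_o = 15.5 mm, r_i = 13.5 mm
A = 182.212 mm^2
sigma = F/A = 1097 / 182.212
sigma = 6.02 MPa


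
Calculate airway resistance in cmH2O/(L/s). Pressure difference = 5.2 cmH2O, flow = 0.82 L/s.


R = dP / flow
R = 5.2 / 0.82
R = 6.341 cmH2O/(L/s)


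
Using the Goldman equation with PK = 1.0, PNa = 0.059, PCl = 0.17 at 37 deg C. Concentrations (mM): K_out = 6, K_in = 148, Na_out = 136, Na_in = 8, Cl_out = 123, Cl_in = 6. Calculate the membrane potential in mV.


Vm = (RT/F)*ln((PK*Ko + PNa*Nao + PCl*Cli)/(PK*Ki + PNa*Nai + PCl*Clo))
Numer = 15.044, Denom = 169.382
Vm = -64.71 mV


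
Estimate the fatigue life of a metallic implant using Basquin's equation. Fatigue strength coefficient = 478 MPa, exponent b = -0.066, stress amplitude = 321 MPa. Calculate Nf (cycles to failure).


sigma_a = sigma_f' * (2Nf)^b
2Nf = (sigma_a/sigma_f')^(1/b)
2Nf = (321/478)^(1/-0.066)
2Nf = 416.91104
Nf = 208.5


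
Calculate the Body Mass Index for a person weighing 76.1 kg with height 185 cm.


BMI = weight / height^2
height = 185 cm = 1.85 m
BMI = 76.1 / 1.85^2
BMI = 22.24 kg/m^2


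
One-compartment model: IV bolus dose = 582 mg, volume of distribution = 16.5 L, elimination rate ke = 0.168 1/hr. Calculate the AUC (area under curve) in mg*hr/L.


C0 = Dose/Vd = 582/16.5 = 35.2727 mg/L
AUC = C0/ke = 35.2727/0.168
AUC = 210 mg*hr/L


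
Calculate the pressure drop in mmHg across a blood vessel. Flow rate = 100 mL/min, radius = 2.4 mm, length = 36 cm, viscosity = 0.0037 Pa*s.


dP = 8*mu*L*Q / (pi*r^4)
Q = 100 mL/min = 1.66667e-06 m^3/s
dP = 170.392 Pa = 170.392 / 133.322 mmHg = 1.278 mmHg


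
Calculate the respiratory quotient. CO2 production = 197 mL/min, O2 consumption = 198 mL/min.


RQ = VCO2 / VO2
RQ = 197 / 198
RQ = 0.9949


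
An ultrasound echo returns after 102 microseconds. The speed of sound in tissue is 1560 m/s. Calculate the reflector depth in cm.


depth = c * t / 2
t = 102 us = 1.0200e-04 s
depth = 1560 * 1.0200e-04 / 2
depth = 0.07956 m = 7.956 cm


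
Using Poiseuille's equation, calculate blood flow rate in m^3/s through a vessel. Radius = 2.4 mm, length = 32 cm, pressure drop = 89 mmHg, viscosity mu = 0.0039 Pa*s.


Q = pi*r^4*dP / (8*mu*L)
r = 0.0024 m, L = 0.32 m
dP = 89 mmHg = 11865.658 Pa
Q = 1.2387e-04 m^3/s


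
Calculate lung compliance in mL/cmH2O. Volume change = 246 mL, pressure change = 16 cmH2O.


C = dV / dP
C = 246 / 16
C = 15.38 mL/cmH2O


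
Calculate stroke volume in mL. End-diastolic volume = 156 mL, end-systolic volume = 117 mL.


SV = EDV - ESV
SV = 156 - 117
SV = 39 mL


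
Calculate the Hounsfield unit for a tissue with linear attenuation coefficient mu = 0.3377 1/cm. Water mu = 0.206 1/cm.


HU = ((mu_tissue - mu_water) / mu_water) * 1000
HU = ((0.3377 - 0.206) / 0.206) * 1000
HU = 639.3


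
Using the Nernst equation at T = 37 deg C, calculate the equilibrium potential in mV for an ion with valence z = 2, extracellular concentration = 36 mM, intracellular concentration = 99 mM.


E = (RT/(zF)) * ln(C_out/C_in)
T = 37 + 273.15 = 310.15 K
E = (8.314 * 310.15 / (2 * 96485)) * ln(36/99)
E = -13.52 mV


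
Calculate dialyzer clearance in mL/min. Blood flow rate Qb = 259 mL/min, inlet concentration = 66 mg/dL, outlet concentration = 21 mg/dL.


K = Qb * (Cb_in - Cb_out) / Cb_in
K = 259 * (66 - 21) / 66
K = 176.6 mL/min


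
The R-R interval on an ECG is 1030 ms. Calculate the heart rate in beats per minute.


HR = 60 / RR_interval(s)
RR = 1030 ms = 1.03 s
HR = 60 / 1.03 = 58.25 bpm


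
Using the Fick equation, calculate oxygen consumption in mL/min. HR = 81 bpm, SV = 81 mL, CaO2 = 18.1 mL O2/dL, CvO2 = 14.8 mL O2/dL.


CO = HR*SV = 81*81/1000 = 6.561 L/min
a-v O2 diff = 18.1 - 14.8 = 3.3 mL/dL
VO2 = CO * (CaO2-CvO2) * 10 dL/L
VO2 = 6.561 * 3.3 * 10
VO2 = 216.5 mL/min


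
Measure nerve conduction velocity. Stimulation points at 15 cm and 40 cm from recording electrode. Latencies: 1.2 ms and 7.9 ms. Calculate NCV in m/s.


Distance = (40 - 15) / 100 = 0.25 m
dt = (7.9 - 1.2) / 1000 = 0.0067 s
NCV = dist / dt = 37.31 m/s


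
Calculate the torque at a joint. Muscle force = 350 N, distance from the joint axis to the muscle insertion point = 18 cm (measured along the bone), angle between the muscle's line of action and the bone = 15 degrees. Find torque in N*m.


Torque = F * d * sin(theta)   (moment arm = d*sin(theta))
d = 18 cm = 0.18 m
Torque = 350 * 0.18 * sin(15)
Torque = 16.31 N*m


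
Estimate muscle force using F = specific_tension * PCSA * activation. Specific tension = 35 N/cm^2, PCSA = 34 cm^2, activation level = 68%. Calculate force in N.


F = sigma * PCSA * activation
F = 35 * 34 * 0.68
F = 809.2 N


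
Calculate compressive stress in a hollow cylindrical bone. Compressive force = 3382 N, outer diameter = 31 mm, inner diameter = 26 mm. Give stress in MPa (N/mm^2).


A = pi*(r_o^2 - r_i^2)
r_o = 15.5 mm, r_i = 13 mm
A = 223.838 mm^2
sigma = F/A = 3382 / 223.838
sigma = 15.11 MPa


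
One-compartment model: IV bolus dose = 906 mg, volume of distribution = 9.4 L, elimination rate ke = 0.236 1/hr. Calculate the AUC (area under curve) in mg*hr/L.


C0 = Dose/Vd = 906/9.4 = 96.383 mg/L
AUC = C0/ke = 96.383/0.236
AUC = 408.4 mg*hr/L


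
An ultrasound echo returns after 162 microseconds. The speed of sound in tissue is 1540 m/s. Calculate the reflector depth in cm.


depth = c * t / 2
t = 162 us = 1.6200e-04 s
depth = 1540 * 1.6200e-04 / 2
depth = 0.12474 m = 12.474 cm


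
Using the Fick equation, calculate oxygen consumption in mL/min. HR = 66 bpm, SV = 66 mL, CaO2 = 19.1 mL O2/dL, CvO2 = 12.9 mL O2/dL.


CO = HR*SV = 66*66/1000 = 4.356 L/min
a-v O2 diff = 19.1 - 12.9 = 6.2 mL/dL
VO2 = CO * (CaO2-CvO2) * 10 dL/L
VO2 = 4.356 * 6.2 * 10
VO2 = 270.1 mL/min


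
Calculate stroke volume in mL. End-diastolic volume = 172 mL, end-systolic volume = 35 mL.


SV = EDV - ESV
SV = 172 - 35
SV = 137 mL


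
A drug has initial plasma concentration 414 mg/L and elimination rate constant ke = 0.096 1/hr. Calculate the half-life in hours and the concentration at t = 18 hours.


t_half = ln(2) / ke = 0.693147 / 0.096 = 7.22 hr
C(t) = C0 * exp(-ke*t) = 414 * exp(-0.096*18)
C(18) = 73.54 mg/L


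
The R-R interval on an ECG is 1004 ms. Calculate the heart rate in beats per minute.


HR = 60 / RR_interval(s)
RR = 1004 ms = 1.004 s
HR = 60 / 1.004 = 59.76 bpm


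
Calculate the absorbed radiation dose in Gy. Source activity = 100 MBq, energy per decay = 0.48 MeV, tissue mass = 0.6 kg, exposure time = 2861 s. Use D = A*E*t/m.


A = 100 MBq = 1.0000e+08 Bq
E = 0.48 MeV = 7.6896e-14 J
D = A*E*t/m = 1.0000e+08*7.6896e-14*2861/0.6
D = 0.03667 Gy


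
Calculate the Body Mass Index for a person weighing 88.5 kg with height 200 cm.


BMI = weight / height^2
height = 200 cm = 2 m
BMI = 88.5 / 2^2
BMI = 22.12 kg/m^2


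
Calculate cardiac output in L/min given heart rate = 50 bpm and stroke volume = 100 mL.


CO = HR * SV
CO = 50 * 100 / 1000
CO = 5 L/min


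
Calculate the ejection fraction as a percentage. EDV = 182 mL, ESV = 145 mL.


SV = EDV - ESV = 182 - 145 = 37 mL
EF = SV/EDV * 100 = 37/182 * 100
EF = 20.33%


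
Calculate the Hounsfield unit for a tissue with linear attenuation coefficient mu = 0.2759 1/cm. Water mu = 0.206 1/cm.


HU = ((mu_tissue - mu_water) / mu_water) * 1000
HU = ((0.2759 - 0.206) / 0.206) * 1000
HU = 339.3


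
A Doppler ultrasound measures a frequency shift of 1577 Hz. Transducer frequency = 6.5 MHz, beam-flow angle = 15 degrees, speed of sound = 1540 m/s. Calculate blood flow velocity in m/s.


v = fd * c / (2 * f0 * cos(theta))
v = 1577 * 1540 / (2 * 6.5000e+06 * cos(15))
v = 0.1934 m/s


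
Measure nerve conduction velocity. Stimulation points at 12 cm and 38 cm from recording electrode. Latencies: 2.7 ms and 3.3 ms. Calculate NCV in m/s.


Distance = (38 - 12) / 100 = 0.26 m
dt = (3.3 - 2.7) / 1000 = 6.0000e-04 s
NCV = dist / dt = 433.3 m/s


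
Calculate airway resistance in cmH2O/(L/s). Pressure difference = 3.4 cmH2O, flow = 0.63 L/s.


R = dP / flow
R = 3.4 / 0.63
R = 5.397 cmH2O/(L/s)


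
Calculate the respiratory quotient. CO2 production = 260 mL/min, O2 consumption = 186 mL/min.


RQ = VCO2 / VO2
RQ = 260 / 186
RQ = 1.398


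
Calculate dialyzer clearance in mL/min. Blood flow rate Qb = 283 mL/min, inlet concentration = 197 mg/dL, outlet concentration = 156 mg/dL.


K = Qb * (Cb_in - Cb_out) / Cb_in
K = 283 * (197 - 156) / 197
K = 58.9 mL/min


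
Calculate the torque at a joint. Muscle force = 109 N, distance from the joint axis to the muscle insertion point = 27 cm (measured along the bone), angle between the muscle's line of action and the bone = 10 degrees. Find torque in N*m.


Torque = F * d * sin(theta)   (moment arm = d*sin(theta))
d = 27 cm = 0.27 m
Torque = 109 * 0.27 * sin(10)
Torque = 5.11 N*m


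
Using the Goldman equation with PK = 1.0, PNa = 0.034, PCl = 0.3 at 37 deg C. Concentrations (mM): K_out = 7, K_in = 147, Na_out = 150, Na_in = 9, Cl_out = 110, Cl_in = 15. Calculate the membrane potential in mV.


Vm = (RT/F)*ln((PK*Ko + PNa*Nao + PCl*Cli)/(PK*Ki + PNa*Nai + PCl*Clo))
Numer = 16.6, Denom = 180.306
Vm = -63.75 mV


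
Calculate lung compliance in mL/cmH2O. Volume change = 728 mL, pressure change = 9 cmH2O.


C = dV / dP
C = 728 / 9
C = 80.89 mL/cmH2O


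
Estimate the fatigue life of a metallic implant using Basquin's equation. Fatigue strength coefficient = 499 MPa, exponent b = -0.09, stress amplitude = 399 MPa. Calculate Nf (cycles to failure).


sigma_a = sigma_f' * (2Nf)^b
2Nf = (sigma_a/sigma_f')^(1/b)
2Nf = (399/499)^(1/-0.09)
2Nf = 12.000411
Nf = 6


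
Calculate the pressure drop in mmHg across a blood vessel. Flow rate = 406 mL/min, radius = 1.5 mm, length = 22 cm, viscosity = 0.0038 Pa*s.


dP = 8*mu*L*Q / (pi*r^4)
Q = 406 mL/min = 6.76667e-06 m^3/s
dP = 2845.49 Pa = 2845.49 / 133.322 mmHg = 21.34 mmHg


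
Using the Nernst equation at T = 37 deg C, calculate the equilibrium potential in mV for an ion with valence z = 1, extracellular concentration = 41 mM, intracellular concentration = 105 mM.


E = (RT/(zF)) * ln(C_out/C_in)
T = 37 + 273.15 = 310.15 K
E = (8.314 * 310.15 / (1 * 96485)) * ln(41/105)
E = -25.13 mV


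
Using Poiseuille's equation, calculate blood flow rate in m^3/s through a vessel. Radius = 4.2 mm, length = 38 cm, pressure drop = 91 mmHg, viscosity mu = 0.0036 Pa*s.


Q = pi*r^4*dP / (8*mu*L)
r = 0.0042 m, L = 0.38 m
dP = 91 mmHg = 12132.302 Pa
Q = 0.001084 m^3/s


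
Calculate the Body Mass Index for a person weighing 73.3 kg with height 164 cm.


BMI = weight / height^2
height = 164 cm = 1.64 m
BMI = 73.3 / 1.64^2
BMI = 27.25 kg/m^2


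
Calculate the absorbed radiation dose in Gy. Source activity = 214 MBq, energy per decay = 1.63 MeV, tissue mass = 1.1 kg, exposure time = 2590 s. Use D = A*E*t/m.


A = 214 MBq = 2.1400e+08 Bq
E = 1.63 MeV = 2.61126e-13 J
D = A*E*t/m = 2.1400e+08*2.61126e-13*2590/1.1
D = 0.1316 Gy


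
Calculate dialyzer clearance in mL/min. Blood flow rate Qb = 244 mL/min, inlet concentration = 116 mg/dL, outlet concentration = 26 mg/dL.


K = Qb * (Cb_in - Cb_out) / Cb_in
K = 244 * (116 - 26) / 116
K = 189.3 mL/min


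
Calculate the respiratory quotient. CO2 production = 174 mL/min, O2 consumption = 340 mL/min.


RQ = VCO2 / VO2
RQ = 174 / 340
RQ = 0.5118


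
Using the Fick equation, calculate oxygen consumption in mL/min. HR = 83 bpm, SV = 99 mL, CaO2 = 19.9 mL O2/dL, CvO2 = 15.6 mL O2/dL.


CO = HR*SV = 83*99/1000 = 8.217 L/min
a-v O2 diff = 19.9 - 15.6 = 4.3 mL/dL
VO2 = CO * (CaO2-CvO2) * 10 dL/L
VO2 = 8.217 * 4.3 * 10
VO2 = 353.3 mL/min


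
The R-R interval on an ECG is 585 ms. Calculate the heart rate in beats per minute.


HR = 60 / RR_interval(s)
RR = 585 ms = 0.585 s
HR = 60 / 0.585 = 102.6 bpm


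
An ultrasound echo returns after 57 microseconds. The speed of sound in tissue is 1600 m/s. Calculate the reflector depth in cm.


depth = c * t / 2
t = 57 us = 5.7000e-05 s
depth = 1600 * 5.7000e-05 / 2
depth = 0.0456 m = 4.56 cm


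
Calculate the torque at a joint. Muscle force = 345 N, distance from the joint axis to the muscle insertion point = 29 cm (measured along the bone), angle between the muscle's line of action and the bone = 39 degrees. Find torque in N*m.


Torque = F * d * sin(theta)   (moment arm = d*sin(theta))
d = 29 cm = 0.29 m
Torque = 345 * 0.29 * sin(39)
Torque = 62.96 N*m


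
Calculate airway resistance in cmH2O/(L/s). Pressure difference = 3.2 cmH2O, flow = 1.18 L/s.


R = dP / flow
R = 3.2 / 1.18
R = 2.712 cmH2O/(L/s)


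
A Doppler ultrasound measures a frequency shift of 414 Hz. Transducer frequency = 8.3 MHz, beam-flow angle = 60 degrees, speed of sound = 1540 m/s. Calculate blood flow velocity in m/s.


v = fd * c / (2 * f0 * cos(theta))
v = 414 * 1540 / (2 * 8.3000e+06 * cos(60))
v = 0.07681 m/s


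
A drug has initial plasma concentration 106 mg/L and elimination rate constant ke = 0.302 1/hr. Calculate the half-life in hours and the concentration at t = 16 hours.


t_half = ln(2) / ke = 0.693147 / 0.302 = 2.295 hr
C(t) = C0 * exp(-ke*t) = 106 * exp(-0.302*16)
C(16) = 0.8449 mg/L


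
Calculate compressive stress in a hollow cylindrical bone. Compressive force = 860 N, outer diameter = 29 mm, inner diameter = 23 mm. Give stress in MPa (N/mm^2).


A = pi*(r_o^2 - r_i^2)
r_o = 14.5 mm, r_i = 11.5 mm
A = 245.044 mm^2
sigma = F/A = 860 / 245.044
sigma = 3.51 MPa


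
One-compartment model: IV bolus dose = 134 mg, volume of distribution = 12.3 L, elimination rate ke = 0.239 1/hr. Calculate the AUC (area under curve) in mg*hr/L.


C0 = Dose/Vd = 134/12.3 = 10.8943 mg/L
AUC = C0/ke = 10.8943/0.239
AUC = 45.58 mg*hr/L


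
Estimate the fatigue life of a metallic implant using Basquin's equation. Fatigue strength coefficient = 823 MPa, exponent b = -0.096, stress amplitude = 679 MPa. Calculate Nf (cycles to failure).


sigma_a = sigma_f' * (2Nf)^b
2Nf = (sigma_a/sigma_f')^(1/b)
2Nf = (679/823)^(1/-0.096)
2Nf = 7.4148915
Nf = 3.707


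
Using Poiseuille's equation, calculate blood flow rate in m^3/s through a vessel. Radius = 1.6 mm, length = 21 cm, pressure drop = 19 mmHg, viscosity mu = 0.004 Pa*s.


Q = pi*r^4*dP / (8*mu*L)
r = 0.0016 m, L = 0.21 m
dP = 19 mmHg = 2533.118 Pa
Q = 7.7610e-06 m^3/s


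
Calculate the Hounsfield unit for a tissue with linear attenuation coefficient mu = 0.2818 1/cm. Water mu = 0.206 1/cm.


HU = ((mu_tissue - mu_water) / mu_water) * 1000
HU = ((0.2818 - 0.206) / 0.206) * 1000
HU = 368


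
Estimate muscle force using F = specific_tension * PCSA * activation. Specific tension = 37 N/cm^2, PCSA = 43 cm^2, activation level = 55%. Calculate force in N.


F = sigma * PCSA * activation
F = 37 * 43 * 0.55
F = 875.1 N


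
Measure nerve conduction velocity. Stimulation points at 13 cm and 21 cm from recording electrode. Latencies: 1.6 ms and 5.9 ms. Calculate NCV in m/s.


Distance = (21 - 13) / 100 = 0.08 m
dt = (5.9 - 1.6) / 1000 = 0.0043 s
NCV = dist / dt = 18.6 m/s


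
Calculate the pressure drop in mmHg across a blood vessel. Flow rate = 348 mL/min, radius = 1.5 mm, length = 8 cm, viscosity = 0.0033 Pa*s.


dP = 8*mu*L*Q / (pi*r^4)
Q = 348 mL/min = 5.8e-06 m^3/s
dP = 770.206 Pa = 770.206 / 133.322 mmHg = 5.777 mmHg


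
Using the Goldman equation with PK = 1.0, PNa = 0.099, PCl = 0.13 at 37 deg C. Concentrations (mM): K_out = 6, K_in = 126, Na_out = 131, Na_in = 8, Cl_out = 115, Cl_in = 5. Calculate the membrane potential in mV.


Vm = (RT/F)*ln((PK*Ko + PNa*Nao + PCl*Cli)/(PK*Ki + PNa*Nai + PCl*Clo))
Numer = 19.619, Denom = 141.742
Vm = -52.85 mV


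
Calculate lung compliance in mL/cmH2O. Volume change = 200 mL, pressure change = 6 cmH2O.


C = dV / dP
C = 200 / 6
C = 33.33 mL/cmH2O


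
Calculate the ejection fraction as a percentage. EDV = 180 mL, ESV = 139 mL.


SV = EDV - ESV = 180 - 139 = 41 mL
EF = SV/EDV * 100 = 41/180 * 100
EF = 22.78%


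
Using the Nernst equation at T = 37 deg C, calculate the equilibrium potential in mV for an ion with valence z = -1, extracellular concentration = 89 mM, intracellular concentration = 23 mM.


E = (RT/(zF)) * ln(C_out/C_in)
T = 37 + 273.15 = 310.15 K
E = (8.314 * 310.15 / (-1 * 96485)) * ln(89/23)
E = -36.16 mV


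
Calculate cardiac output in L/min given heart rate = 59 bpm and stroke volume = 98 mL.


CO = HR * SV
CO = 59 * 98 / 1000
CO = 5.782 L/min


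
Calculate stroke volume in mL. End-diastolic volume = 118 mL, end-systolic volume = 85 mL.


SV = EDV - ESV
SV = 118 - 85
SV = 33 mL


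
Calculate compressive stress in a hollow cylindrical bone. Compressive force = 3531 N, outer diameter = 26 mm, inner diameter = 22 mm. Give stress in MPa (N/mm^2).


A = pi*(r_o^2 - r_i^2)
r_o = 13 mm, r_i = 11 mm
A = 150.796 mm^2
sigma = F/A = 3531 / 150.796
sigma = 23.42 MPa


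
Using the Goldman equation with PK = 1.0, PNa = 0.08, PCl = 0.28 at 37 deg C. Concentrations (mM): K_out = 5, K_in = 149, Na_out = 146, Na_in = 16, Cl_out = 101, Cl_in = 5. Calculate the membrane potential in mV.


Vm = (RT/F)*ln((PK*Ko + PNa*Nao + PCl*Cli)/(PK*Ki + PNa*Nai + PCl*Clo))
Numer = 18.08, Denom = 178.56
Vm = -61.2 mV


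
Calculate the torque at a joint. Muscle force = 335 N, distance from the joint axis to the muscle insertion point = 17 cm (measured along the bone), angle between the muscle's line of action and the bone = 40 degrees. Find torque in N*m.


Torque = F * d * sin(theta)   (moment arm = d*sin(theta))
d = 17 cm = 0.17 m
Torque = 335 * 0.17 * sin(40)
Torque = 36.61 N*m


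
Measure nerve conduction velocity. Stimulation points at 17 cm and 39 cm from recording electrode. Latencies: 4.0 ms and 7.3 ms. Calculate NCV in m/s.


Distance = (39 - 17) / 100 = 0.22 m
dt = (7.3 - 4.0) / 1000 = 0.0033 s
NCV = dist / dt = 66.67 m/s


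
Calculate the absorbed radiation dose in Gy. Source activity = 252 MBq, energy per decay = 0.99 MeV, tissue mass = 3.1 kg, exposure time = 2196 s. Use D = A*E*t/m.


A = 252 MBq = 2.5200e+08 Bq
E = 0.99 MeV = 1.58598e-13 J
D = A*E*t/m = 2.5200e+08*1.58598e-13*2196/3.1
D = 0.02831 Gy


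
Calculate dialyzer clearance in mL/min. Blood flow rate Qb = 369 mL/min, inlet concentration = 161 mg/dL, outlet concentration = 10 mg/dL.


K = Qb * (Cb_in - Cb_out) / Cb_in
K = 369 * (161 - 10) / 161
K = 346.1 mL/min


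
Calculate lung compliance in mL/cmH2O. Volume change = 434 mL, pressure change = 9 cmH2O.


C = dV / dP
C = 434 / 9
C = 48.22 mL/cmH2O


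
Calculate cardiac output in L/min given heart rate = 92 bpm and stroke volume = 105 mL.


CO = HR * SV
CO = 92 * 105 / 1000
CO = 9.66 L/min


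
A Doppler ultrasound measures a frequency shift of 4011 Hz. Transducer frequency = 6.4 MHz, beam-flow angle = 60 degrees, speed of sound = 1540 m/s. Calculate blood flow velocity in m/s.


v = fd * c / (2 * f0 * cos(theta))
v = 4011 * 1540 / (2 * 6.4000e+06 * cos(60))
v = 0.9651 m/s


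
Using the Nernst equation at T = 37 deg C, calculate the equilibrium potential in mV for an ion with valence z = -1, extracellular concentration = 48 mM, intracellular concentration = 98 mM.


E = (RT/(zF)) * ln(C_out/C_in)
T = 37 + 273.15 = 310.15 K
E = (8.314 * 310.15 / (-1 * 96485)) * ln(48/98)
E = 19.08 mV


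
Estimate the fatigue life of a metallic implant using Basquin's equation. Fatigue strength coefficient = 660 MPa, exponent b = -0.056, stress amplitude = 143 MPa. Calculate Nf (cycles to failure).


sigma_a = sigma_f' * (2Nf)^b
2Nf = (sigma_a/sigma_f')^(1/b)
2Nf = (143/660)^(1/-0.056)
2Nf = 7.2586411e+11
Nf = 3.6293e+11


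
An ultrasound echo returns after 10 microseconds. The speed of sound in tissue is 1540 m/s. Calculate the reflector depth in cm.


depth = c * t / 2
t = 10 us = 1.0000e-05 s
depth = 1540 * 1.0000e-05 / 2
depth = 0.0077 m = 0.77 cm


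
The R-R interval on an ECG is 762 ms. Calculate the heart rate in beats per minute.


HR = 60 / RR_interval(s)
RR = 762 ms = 0.762 s
HR = 60 / 0.762 = 78.74 bpm


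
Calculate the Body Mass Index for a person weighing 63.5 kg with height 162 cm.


BMI = weight / height^2
height = 162 cm = 1.62 m
BMI = 63.5 / 1.62^2
BMI = 24.2 kg/m^2


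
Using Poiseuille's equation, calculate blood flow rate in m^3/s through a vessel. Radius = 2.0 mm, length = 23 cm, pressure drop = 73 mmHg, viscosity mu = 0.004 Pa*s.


Q = pi*r^4*dP / (8*mu*L)
r = 0.002 m, L = 0.23 m
dP = 73 mmHg = 9732.506 Pa
Q = 6.6469e-05 m^3/s


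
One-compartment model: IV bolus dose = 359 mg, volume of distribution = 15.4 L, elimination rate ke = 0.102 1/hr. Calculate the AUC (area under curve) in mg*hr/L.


C0 = Dose/Vd = 359/15.4 = 23.3117 mg/L
AUC = C0/ke = 23.3117/0.102
AUC = 228.5 mg*hr/L


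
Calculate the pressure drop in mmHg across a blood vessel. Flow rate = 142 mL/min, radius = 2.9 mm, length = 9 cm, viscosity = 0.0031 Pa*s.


dP = 8*mu*L*Q / (pi*r^4)
Q = 142 mL/min = 2.36667e-06 m^3/s
dP = 23.7733 Pa = 23.7733 / 133.322 mmHg = 0.1783 mmHg


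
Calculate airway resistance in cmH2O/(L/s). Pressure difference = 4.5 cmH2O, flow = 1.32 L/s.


R = dP / flow
R = 4.5 / 1.32
R = 3.409 cmH2O/(L/s)


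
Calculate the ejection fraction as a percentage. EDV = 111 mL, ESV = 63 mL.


SV = EDV - ESV = 111 - 63 = 48 mL
EF = SV/EDV * 100 = 48/111 * 100
EF = 43.24%


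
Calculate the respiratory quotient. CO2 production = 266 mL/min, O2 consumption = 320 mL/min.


RQ = VCO2 / VO2
RQ = 266 / 320
RQ = 0.8313


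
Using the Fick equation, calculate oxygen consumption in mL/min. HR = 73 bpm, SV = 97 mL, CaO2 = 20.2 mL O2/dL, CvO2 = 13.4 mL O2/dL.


CO = HR*SV = 73*97/1000 = 7.081 L/min
a-v O2 diff = 20.2 - 13.4 = 6.8 mL/dL
VO2 = CO * (CaO2-CvO2) * 10 dL/L
VO2 = 7.081 * 6.8 * 10
VO2 = 481.5 mL/min


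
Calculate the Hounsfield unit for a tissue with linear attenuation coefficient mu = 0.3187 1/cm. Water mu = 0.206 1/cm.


HU = ((mu_tissue - mu_water) / mu_water) * 1000
HU = ((0.3187 - 0.206) / 0.206) * 1000
HU = 547.1


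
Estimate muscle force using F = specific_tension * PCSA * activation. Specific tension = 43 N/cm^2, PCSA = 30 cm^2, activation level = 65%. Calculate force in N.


F = sigma * PCSA * activation
F = 43 * 30 * 0.65
F = 838.5 N


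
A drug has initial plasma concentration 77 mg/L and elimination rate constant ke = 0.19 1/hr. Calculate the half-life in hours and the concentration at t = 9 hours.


t_half = ln(2) / ke = 0.693147 / 0.19 = 3.648 hr
C(t) = C0 * exp(-ke*t) = 77 * exp(-0.19*9)
C(9) = 13.93 mg/L


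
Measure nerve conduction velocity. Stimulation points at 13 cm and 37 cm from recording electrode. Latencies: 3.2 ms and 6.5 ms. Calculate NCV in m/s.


Distance = (37 - 13) / 100 = 0.24 m
dt = (6.5 - 3.2) / 1000 = 0.0033 s
NCV = dist / dt = 72.73 m/s


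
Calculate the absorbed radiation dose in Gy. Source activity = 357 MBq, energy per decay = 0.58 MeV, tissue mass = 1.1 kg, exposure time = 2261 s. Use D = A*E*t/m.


A = 357 MBq = 3.5700e+08 Bq
E = 0.58 MeV = 9.2916e-14 J
D = A*E*t/m = 3.5700e+08*9.2916e-14*2261/1.1
D = 0.06818 Gy


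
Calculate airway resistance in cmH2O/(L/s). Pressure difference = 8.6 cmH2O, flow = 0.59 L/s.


R = dP / flow
R = 8.6 / 0.59
R = 14.58 cmH2O/(L/s)


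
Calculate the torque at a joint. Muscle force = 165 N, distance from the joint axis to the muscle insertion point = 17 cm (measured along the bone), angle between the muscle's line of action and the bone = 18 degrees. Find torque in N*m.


Torque = F * d * sin(theta)   (moment arm = d*sin(theta))
d = 17 cm = 0.17 m
Torque = 165 * 0.17 * sin(18)
Torque = 8.668 N*m


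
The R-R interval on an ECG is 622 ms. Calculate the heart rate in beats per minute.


HR = 60 / RR_interval(s)
RR = 622 ms = 0.622 s
HR = 60 / 0.622 = 96.46 bpm


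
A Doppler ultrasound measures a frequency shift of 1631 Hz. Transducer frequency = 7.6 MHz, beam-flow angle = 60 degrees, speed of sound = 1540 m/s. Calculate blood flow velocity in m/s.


v = fd * c / (2 * f0 * cos(theta))
v = 1631 * 1540 / (2 * 7.6000e+06 * cos(60))
v = 0.3305 m/s


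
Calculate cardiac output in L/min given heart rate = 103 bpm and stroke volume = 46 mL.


CO = HR * SV
CO = 103 * 46 / 1000
CO = 4.738 L/min


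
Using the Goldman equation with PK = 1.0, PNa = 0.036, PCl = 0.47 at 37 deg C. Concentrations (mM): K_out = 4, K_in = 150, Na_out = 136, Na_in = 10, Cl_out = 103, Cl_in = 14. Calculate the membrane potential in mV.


Vm = (RT/F)*ln((PK*Ko + PNa*Nao + PCl*Cli)/(PK*Ki + PNa*Nai + PCl*Clo))
Numer = 15.476, Denom = 198.77
Vm = -68.23 mV


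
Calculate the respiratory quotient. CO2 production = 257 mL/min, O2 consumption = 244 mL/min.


RQ = VCO2 / VO2
RQ = 257 / 244
RQ = 1.053


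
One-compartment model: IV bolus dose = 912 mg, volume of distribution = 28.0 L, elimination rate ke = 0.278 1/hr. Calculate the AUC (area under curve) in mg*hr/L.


C0 = Dose/Vd = 912/28.0 = 32.5714 mg/L
AUC = C0/ke = 32.5714/0.278
AUC = 117.2 mg*hr/L


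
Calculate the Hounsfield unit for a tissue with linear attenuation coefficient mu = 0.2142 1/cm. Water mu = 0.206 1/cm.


HU = ((mu_tissue - mu_water) / mu_water) * 1000
HU = ((0.2142 - 0.206) / 0.206) * 1000
HU = 39.81


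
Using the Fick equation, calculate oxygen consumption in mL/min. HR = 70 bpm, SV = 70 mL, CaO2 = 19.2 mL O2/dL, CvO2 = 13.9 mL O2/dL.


CO = HR*SV = 70*70/1000 = 4.9 L/min
a-v O2 diff = 19.2 - 13.9 = 5.3 mL/dL
VO2 = CO * (CaO2-CvO2) * 10 dL/L
VO2 = 4.9 * 5.3 * 10
VO2 = 259.7 mL/min


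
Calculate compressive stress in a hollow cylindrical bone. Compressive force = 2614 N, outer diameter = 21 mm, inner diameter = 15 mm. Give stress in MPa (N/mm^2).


A = pi*(r_o^2 - r_i^2)
r_o = 10.5 mm, r_i = 7.5 mm
A = 169.646 mm^2
sigma = F/A = 2614 / 169.646
sigma = 15.41 MPa


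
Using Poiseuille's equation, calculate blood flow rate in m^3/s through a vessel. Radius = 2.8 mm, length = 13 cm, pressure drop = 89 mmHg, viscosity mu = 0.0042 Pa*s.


Q = pi*r^4*dP / (8*mu*L)
r = 0.0028 m, L = 0.13 m
dP = 89 mmHg = 11865.658 Pa
Q = 5.2456e-04 m^3/s
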